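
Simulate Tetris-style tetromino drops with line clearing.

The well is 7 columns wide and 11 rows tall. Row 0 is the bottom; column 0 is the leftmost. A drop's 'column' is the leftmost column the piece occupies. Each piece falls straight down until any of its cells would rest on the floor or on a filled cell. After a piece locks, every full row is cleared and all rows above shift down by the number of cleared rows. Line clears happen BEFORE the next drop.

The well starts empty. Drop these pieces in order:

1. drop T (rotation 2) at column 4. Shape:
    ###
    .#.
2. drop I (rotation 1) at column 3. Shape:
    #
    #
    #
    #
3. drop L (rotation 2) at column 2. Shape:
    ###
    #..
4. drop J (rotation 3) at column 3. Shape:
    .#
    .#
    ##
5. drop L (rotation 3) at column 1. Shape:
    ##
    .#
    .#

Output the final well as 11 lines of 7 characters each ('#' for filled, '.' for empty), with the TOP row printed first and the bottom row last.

Drop 1: T rot2 at col 4 lands with bottom-row=0; cleared 0 line(s) (total 0); column heights now [0 0 0 0 2 2 2], max=2
Drop 2: I rot1 at col 3 lands with bottom-row=0; cleared 0 line(s) (total 0); column heights now [0 0 0 4 2 2 2], max=4
Drop 3: L rot2 at col 2 lands with bottom-row=3; cleared 0 line(s) (total 0); column heights now [0 0 5 5 5 2 2], max=5
Drop 4: J rot3 at col 3 lands with bottom-row=5; cleared 0 line(s) (total 0); column heights now [0 0 5 6 8 2 2], max=8
Drop 5: L rot3 at col 1 lands with bottom-row=5; cleared 0 line(s) (total 0); column heights now [0 8 8 6 8 2 2], max=8

Answer: .......
.......
.......
.##.#..
..#.#..
..###..
..###..
..##...
...#...
...####
...#.#.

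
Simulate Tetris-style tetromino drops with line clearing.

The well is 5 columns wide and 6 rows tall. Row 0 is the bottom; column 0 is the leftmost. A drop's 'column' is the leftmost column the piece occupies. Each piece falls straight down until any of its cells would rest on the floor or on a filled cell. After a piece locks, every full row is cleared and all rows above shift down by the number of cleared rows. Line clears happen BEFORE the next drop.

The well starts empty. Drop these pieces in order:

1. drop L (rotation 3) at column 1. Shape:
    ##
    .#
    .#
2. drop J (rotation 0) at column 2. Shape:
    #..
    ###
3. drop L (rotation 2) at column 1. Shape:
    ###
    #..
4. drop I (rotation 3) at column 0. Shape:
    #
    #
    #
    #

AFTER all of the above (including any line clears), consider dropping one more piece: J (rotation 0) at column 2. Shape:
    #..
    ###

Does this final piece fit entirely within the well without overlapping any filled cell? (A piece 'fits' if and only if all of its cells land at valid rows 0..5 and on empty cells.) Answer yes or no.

Drop 1: L rot3 at col 1 lands with bottom-row=0; cleared 0 line(s) (total 0); column heights now [0 3 3 0 0], max=3
Drop 2: J rot0 at col 2 lands with bottom-row=3; cleared 0 line(s) (total 0); column heights now [0 3 5 4 4], max=5
Drop 3: L rot2 at col 1 lands with bottom-row=4; cleared 0 line(s) (total 0); column heights now [0 6 6 6 4], max=6
Drop 4: I rot3 at col 0 lands with bottom-row=0; cleared 0 line(s) (total 0); column heights now [4 6 6 6 4], max=6
Test piece J rot0 at col 2 (width 3): heights before test = [4 6 6 6 4]; fits = False

Answer: no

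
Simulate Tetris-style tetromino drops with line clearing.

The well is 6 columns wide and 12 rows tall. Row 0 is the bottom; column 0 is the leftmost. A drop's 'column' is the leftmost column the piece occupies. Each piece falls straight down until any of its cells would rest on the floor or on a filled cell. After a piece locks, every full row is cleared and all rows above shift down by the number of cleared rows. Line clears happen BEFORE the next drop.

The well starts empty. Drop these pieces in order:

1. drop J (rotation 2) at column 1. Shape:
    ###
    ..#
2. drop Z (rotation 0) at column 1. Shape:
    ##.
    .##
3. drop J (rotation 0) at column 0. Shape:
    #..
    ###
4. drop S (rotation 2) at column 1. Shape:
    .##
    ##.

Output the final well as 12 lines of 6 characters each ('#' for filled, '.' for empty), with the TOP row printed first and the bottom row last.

Answer: ......
......
......
......
......
..##..
###...
###...
.##...
..##..
.###..
...#..

Derivation:
Drop 1: J rot2 at col 1 lands with bottom-row=0; cleared 0 line(s) (total 0); column heights now [0 2 2 2 0 0], max=2
Drop 2: Z rot0 at col 1 lands with bottom-row=2; cleared 0 line(s) (total 0); column heights now [0 4 4 3 0 0], max=4
Drop 3: J rot0 at col 0 lands with bottom-row=4; cleared 0 line(s) (total 0); column heights now [6 5 5 3 0 0], max=6
Drop 4: S rot2 at col 1 lands with bottom-row=5; cleared 0 line(s) (total 0); column heights now [6 6 7 7 0 0], max=7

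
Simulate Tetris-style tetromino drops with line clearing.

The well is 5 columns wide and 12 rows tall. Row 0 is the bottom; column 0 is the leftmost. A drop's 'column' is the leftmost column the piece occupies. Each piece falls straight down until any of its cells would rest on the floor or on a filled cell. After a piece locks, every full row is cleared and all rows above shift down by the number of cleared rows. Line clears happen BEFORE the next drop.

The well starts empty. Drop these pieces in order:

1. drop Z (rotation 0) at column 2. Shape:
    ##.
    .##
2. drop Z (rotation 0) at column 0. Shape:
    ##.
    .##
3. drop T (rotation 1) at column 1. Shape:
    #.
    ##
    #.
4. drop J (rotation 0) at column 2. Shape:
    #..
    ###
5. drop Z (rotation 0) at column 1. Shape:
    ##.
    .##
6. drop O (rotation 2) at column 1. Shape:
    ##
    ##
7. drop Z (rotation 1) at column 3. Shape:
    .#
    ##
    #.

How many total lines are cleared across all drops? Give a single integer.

Drop 1: Z rot0 at col 2 lands with bottom-row=0; cleared 0 line(s) (total 0); column heights now [0 0 2 2 1], max=2
Drop 2: Z rot0 at col 0 lands with bottom-row=2; cleared 0 line(s) (total 0); column heights now [4 4 3 2 1], max=4
Drop 3: T rot1 at col 1 lands with bottom-row=4; cleared 0 line(s) (total 0); column heights now [4 7 6 2 1], max=7
Drop 4: J rot0 at col 2 lands with bottom-row=6; cleared 0 line(s) (total 0); column heights now [4 7 8 7 7], max=8
Drop 5: Z rot0 at col 1 lands with bottom-row=8; cleared 0 line(s) (total 0); column heights now [4 10 10 9 7], max=10
Drop 6: O rot2 at col 1 lands with bottom-row=10; cleared 0 line(s) (total 0); column heights now [4 12 12 9 7], max=12
Drop 7: Z rot1 at col 3 lands with bottom-row=9; cleared 0 line(s) (total 0); column heights now [4 12 12 11 12], max=12

Answer: 0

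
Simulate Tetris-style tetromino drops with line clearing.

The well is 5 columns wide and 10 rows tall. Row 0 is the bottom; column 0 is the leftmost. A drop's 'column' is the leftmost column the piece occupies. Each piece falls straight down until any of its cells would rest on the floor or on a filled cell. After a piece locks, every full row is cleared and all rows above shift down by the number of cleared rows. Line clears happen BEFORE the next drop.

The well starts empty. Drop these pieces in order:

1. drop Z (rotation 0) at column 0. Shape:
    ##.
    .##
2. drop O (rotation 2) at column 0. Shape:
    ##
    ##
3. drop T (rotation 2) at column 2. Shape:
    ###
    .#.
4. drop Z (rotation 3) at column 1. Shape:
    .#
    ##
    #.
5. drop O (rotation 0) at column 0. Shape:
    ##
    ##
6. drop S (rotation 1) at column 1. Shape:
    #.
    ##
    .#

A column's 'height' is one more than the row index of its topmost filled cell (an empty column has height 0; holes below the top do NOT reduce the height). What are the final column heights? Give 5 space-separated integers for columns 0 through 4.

Answer: 7 9 8 1 0

Derivation:
Drop 1: Z rot0 at col 0 lands with bottom-row=0; cleared 0 line(s) (total 0); column heights now [2 2 1 0 0], max=2
Drop 2: O rot2 at col 0 lands with bottom-row=2; cleared 0 line(s) (total 0); column heights now [4 4 1 0 0], max=4
Drop 3: T rot2 at col 2 lands with bottom-row=0; cleared 1 line(s) (total 1); column heights now [3 3 1 1 0], max=3
Drop 4: Z rot3 at col 1 lands with bottom-row=3; cleared 0 line(s) (total 1); column heights now [3 5 6 1 0], max=6
Drop 5: O rot0 at col 0 lands with bottom-row=5; cleared 0 line(s) (total 1); column heights now [7 7 6 1 0], max=7
Drop 6: S rot1 at col 1 lands with bottom-row=6; cleared 0 line(s) (total 1); column heights now [7 9 8 1 0], max=9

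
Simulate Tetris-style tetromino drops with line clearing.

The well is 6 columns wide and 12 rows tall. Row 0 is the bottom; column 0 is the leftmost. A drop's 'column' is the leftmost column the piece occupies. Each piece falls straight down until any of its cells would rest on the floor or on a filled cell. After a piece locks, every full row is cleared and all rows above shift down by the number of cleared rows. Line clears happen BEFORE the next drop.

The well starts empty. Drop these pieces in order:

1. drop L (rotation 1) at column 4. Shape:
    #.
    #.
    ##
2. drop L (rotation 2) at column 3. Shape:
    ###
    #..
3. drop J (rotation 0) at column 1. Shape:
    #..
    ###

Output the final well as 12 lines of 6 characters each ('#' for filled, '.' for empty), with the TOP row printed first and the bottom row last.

Answer: ......
......
......
......
......
......
.#....
.###..
...###
...##.
....#.
....##

Derivation:
Drop 1: L rot1 at col 4 lands with bottom-row=0; cleared 0 line(s) (total 0); column heights now [0 0 0 0 3 1], max=3
Drop 2: L rot2 at col 3 lands with bottom-row=2; cleared 0 line(s) (total 0); column heights now [0 0 0 4 4 4], max=4
Drop 3: J rot0 at col 1 lands with bottom-row=4; cleared 0 line(s) (total 0); column heights now [0 6 5 5 4 4], max=6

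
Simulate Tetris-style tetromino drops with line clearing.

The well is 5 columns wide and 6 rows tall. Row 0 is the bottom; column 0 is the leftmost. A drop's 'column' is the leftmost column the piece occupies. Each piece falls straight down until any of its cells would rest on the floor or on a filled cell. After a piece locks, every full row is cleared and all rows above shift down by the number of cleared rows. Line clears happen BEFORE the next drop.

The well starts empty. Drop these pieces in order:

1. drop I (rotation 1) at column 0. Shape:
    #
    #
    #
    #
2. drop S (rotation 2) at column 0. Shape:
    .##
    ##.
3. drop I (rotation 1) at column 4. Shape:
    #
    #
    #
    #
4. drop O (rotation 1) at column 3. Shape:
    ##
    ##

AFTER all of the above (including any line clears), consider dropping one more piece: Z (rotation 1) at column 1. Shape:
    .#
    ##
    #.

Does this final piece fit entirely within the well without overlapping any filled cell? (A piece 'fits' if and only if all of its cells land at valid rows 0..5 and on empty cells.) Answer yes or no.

Answer: no

Derivation:
Drop 1: I rot1 at col 0 lands with bottom-row=0; cleared 0 line(s) (total 0); column heights now [4 0 0 0 0], max=4
Drop 2: S rot2 at col 0 lands with bottom-row=4; cleared 0 line(s) (total 0); column heights now [5 6 6 0 0], max=6
Drop 3: I rot1 at col 4 lands with bottom-row=0; cleared 0 line(s) (total 0); column heights now [5 6 6 0 4], max=6
Drop 4: O rot1 at col 3 lands with bottom-row=4; cleared 0 line(s) (total 0); column heights now [5 6 6 6 6], max=6
Test piece Z rot1 at col 1 (width 2): heights before test = [5 6 6 6 6]; fits = False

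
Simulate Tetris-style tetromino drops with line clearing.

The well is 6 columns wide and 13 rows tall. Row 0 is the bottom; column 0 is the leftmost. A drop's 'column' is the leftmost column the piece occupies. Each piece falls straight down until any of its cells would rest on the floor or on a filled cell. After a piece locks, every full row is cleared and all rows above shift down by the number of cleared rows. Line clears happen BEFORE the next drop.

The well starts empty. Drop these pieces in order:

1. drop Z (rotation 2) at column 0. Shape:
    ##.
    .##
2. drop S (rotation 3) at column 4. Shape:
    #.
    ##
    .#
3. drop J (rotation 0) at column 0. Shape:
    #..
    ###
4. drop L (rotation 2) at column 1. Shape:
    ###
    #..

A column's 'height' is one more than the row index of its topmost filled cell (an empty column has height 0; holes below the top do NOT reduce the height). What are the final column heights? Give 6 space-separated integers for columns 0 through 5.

Drop 1: Z rot2 at col 0 lands with bottom-row=0; cleared 0 line(s) (total 0); column heights now [2 2 1 0 0 0], max=2
Drop 2: S rot3 at col 4 lands with bottom-row=0; cleared 0 line(s) (total 0); column heights now [2 2 1 0 3 2], max=3
Drop 3: J rot0 at col 0 lands with bottom-row=2; cleared 0 line(s) (total 0); column heights now [4 3 3 0 3 2], max=4
Drop 4: L rot2 at col 1 lands with bottom-row=3; cleared 0 line(s) (total 0); column heights now [4 5 5 5 3 2], max=5

Answer: 4 5 5 5 3 2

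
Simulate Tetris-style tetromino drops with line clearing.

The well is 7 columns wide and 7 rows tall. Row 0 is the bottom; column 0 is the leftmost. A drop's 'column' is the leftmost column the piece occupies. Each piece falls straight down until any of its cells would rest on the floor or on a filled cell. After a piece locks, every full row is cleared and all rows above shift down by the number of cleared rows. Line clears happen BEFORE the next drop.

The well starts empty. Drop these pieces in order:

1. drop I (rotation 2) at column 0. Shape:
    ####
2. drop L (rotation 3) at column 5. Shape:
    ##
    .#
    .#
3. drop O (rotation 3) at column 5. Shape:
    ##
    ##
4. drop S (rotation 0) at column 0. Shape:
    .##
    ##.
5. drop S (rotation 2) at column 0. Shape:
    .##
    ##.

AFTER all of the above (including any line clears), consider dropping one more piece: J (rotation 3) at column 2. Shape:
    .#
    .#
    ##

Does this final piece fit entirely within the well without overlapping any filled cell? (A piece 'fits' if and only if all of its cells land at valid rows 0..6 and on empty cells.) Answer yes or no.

Answer: no

Derivation:
Drop 1: I rot2 at col 0 lands with bottom-row=0; cleared 0 line(s) (total 0); column heights now [1 1 1 1 0 0 0], max=1
Drop 2: L rot3 at col 5 lands with bottom-row=0; cleared 0 line(s) (total 0); column heights now [1 1 1 1 0 3 3], max=3
Drop 3: O rot3 at col 5 lands with bottom-row=3; cleared 0 line(s) (total 0); column heights now [1 1 1 1 0 5 5], max=5
Drop 4: S rot0 at col 0 lands with bottom-row=1; cleared 0 line(s) (total 0); column heights now [2 3 3 1 0 5 5], max=5
Drop 5: S rot2 at col 0 lands with bottom-row=3; cleared 0 line(s) (total 0); column heights now [4 5 5 1 0 5 5], max=5
Test piece J rot3 at col 2 (width 2): heights before test = [4 5 5 1 0 5 5]; fits = False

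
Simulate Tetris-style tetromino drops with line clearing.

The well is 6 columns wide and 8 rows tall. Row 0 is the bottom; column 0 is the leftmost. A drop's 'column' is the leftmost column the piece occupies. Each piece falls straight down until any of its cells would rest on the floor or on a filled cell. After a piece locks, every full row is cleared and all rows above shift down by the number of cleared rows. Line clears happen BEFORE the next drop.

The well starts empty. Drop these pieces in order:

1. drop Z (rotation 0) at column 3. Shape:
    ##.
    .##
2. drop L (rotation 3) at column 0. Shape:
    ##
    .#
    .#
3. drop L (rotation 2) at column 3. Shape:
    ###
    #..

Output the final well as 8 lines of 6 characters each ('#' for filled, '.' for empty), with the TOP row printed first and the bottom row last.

Answer: ......
......
......
......
...###
##.#..
.#.##.
.#..##

Derivation:
Drop 1: Z rot0 at col 3 lands with bottom-row=0; cleared 0 line(s) (total 0); column heights now [0 0 0 2 2 1], max=2
Drop 2: L rot3 at col 0 lands with bottom-row=0; cleared 0 line(s) (total 0); column heights now [3 3 0 2 2 1], max=3
Drop 3: L rot2 at col 3 lands with bottom-row=2; cleared 0 line(s) (total 0); column heights now [3 3 0 4 4 4], max=4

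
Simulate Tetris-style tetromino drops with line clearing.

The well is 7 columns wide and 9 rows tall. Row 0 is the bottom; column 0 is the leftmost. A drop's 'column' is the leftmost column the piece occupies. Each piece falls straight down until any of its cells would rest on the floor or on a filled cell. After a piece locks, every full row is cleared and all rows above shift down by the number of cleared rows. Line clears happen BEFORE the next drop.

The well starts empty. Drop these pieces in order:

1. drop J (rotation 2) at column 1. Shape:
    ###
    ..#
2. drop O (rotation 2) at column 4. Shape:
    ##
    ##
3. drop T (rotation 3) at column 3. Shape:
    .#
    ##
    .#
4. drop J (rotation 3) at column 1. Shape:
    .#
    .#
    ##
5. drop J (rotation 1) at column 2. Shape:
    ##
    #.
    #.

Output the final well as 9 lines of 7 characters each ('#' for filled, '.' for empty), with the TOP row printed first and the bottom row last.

Answer: .......
..##...
..#....
..#....
..#.#..
..###..
.##.#..
.#####.
...###.

Derivation:
Drop 1: J rot2 at col 1 lands with bottom-row=0; cleared 0 line(s) (total 0); column heights now [0 2 2 2 0 0 0], max=2
Drop 2: O rot2 at col 4 lands with bottom-row=0; cleared 0 line(s) (total 0); column heights now [0 2 2 2 2 2 0], max=2
Drop 3: T rot3 at col 3 lands with bottom-row=2; cleared 0 line(s) (total 0); column heights now [0 2 2 4 5 2 0], max=5
Drop 4: J rot3 at col 1 lands with bottom-row=2; cleared 0 line(s) (total 0); column heights now [0 3 5 4 5 2 0], max=5
Drop 5: J rot1 at col 2 lands with bottom-row=5; cleared 0 line(s) (total 0); column heights now [0 3 8 8 5 2 0], max=8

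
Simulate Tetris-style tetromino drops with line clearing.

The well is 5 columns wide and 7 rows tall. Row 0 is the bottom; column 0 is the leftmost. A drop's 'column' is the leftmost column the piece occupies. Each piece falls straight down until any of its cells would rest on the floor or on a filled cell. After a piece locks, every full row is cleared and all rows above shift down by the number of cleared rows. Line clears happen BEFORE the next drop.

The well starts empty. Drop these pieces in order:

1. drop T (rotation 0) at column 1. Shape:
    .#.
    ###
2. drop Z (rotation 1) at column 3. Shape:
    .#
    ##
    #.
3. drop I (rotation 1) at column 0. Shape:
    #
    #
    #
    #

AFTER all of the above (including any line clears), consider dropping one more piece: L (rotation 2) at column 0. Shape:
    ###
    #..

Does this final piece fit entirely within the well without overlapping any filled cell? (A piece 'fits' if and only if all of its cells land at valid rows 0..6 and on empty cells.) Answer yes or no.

Answer: yes

Derivation:
Drop 1: T rot0 at col 1 lands with bottom-row=0; cleared 0 line(s) (total 0); column heights now [0 1 2 1 0], max=2
Drop 2: Z rot1 at col 3 lands with bottom-row=1; cleared 0 line(s) (total 0); column heights now [0 1 2 3 4], max=4
Drop 3: I rot1 at col 0 lands with bottom-row=0; cleared 0 line(s) (total 0); column heights now [4 1 2 3 4], max=4
Test piece L rot2 at col 0 (width 3): heights before test = [4 1 2 3 4]; fits = True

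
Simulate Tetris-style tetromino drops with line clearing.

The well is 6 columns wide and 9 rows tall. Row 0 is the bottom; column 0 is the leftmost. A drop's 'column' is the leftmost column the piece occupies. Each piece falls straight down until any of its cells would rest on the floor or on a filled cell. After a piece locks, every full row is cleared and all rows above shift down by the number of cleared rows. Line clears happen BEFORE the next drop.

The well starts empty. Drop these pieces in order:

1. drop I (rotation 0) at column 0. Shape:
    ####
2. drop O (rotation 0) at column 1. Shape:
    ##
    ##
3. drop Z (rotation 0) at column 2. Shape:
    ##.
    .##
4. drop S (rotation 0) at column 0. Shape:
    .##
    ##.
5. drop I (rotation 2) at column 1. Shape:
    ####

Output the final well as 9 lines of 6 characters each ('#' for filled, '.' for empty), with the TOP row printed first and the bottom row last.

Answer: ......
......
......
.####.
.##...
####..
.####.
.##...
####..

Derivation:
Drop 1: I rot0 at col 0 lands with bottom-row=0; cleared 0 line(s) (total 0); column heights now [1 1 1 1 0 0], max=1
Drop 2: O rot0 at col 1 lands with bottom-row=1; cleared 0 line(s) (total 0); column heights now [1 3 3 1 0 0], max=3
Drop 3: Z rot0 at col 2 lands with bottom-row=2; cleared 0 line(s) (total 0); column heights now [1 3 4 4 3 0], max=4
Drop 4: S rot0 at col 0 lands with bottom-row=3; cleared 0 line(s) (total 0); column heights now [4 5 5 4 3 0], max=5
Drop 5: I rot2 at col 1 lands with bottom-row=5; cleared 0 line(s) (total 0); column heights now [4 6 6 6 6 0], max=6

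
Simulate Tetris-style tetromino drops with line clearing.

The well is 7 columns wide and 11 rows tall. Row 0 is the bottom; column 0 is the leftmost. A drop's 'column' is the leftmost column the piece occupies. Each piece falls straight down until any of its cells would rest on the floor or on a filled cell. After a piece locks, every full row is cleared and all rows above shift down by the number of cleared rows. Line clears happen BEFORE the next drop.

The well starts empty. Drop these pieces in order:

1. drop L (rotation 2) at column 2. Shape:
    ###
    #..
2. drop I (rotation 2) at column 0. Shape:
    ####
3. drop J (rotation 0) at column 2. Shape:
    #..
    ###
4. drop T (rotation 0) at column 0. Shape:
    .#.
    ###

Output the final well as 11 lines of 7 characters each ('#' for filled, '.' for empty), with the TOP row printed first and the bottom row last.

Drop 1: L rot2 at col 2 lands with bottom-row=0; cleared 0 line(s) (total 0); column heights now [0 0 2 2 2 0 0], max=2
Drop 2: I rot2 at col 0 lands with bottom-row=2; cleared 0 line(s) (total 0); column heights now [3 3 3 3 2 0 0], max=3
Drop 3: J rot0 at col 2 lands with bottom-row=3; cleared 0 line(s) (total 0); column heights now [3 3 5 4 4 0 0], max=5
Drop 4: T rot0 at col 0 lands with bottom-row=5; cleared 0 line(s) (total 0); column heights now [6 7 6 4 4 0 0], max=7

Answer: .......
.......
.......
.......
.#.....
###....
..#....
..###..
####...
..###..
..#....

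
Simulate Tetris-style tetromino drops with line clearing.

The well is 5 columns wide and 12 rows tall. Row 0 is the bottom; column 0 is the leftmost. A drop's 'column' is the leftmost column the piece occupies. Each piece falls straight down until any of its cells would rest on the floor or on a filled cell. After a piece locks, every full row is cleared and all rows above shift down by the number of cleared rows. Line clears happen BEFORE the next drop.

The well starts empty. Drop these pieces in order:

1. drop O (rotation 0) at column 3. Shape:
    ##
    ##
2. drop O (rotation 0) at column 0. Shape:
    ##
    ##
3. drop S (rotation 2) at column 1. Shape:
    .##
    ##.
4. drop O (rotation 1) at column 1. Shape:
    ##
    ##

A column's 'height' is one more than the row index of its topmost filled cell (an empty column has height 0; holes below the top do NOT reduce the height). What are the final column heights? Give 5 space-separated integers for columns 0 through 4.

Drop 1: O rot0 at col 3 lands with bottom-row=0; cleared 0 line(s) (total 0); column heights now [0 0 0 2 2], max=2
Drop 2: O rot0 at col 0 lands with bottom-row=0; cleared 0 line(s) (total 0); column heights now [2 2 0 2 2], max=2
Drop 3: S rot2 at col 1 lands with bottom-row=2; cleared 0 line(s) (total 0); column heights now [2 3 4 4 2], max=4
Drop 4: O rot1 at col 1 lands with bottom-row=4; cleared 0 line(s) (total 0); column heights now [2 6 6 4 2], max=6

Answer: 2 6 6 4 2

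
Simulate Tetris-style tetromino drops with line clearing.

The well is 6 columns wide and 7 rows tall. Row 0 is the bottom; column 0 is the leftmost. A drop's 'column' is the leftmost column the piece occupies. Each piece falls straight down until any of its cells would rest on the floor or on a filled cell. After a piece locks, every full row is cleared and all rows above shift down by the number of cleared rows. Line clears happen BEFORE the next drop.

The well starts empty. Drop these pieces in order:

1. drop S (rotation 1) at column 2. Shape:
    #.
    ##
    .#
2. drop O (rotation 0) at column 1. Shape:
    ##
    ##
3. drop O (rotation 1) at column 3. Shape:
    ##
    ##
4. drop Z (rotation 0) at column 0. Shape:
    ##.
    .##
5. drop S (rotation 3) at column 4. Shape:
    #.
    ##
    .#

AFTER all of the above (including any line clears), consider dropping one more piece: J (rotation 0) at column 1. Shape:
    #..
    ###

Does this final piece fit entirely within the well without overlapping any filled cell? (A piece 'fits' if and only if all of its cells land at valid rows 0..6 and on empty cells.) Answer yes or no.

Answer: no

Derivation:
Drop 1: S rot1 at col 2 lands with bottom-row=0; cleared 0 line(s) (total 0); column heights now [0 0 3 2 0 0], max=3
Drop 2: O rot0 at col 1 lands with bottom-row=3; cleared 0 line(s) (total 0); column heights now [0 5 5 2 0 0], max=5
Drop 3: O rot1 at col 3 lands with bottom-row=2; cleared 0 line(s) (total 0); column heights now [0 5 5 4 4 0], max=5
Drop 4: Z rot0 at col 0 lands with bottom-row=5; cleared 0 line(s) (total 0); column heights now [7 7 6 4 4 0], max=7
Drop 5: S rot3 at col 4 lands with bottom-row=3; cleared 0 line(s) (total 0); column heights now [7 7 6 4 6 5], max=7
Test piece J rot0 at col 1 (width 3): heights before test = [7 7 6 4 6 5]; fits = False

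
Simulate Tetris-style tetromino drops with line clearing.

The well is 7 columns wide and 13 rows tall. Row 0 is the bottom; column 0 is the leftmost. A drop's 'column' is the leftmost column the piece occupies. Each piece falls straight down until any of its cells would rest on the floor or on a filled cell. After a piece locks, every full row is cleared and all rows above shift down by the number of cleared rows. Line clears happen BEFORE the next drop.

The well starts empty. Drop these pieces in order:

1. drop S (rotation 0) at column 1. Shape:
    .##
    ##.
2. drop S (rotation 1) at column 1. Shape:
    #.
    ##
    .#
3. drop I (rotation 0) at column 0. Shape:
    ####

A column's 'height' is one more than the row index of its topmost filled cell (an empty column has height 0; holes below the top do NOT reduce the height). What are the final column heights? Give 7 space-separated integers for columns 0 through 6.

Drop 1: S rot0 at col 1 lands with bottom-row=0; cleared 0 line(s) (total 0); column heights now [0 1 2 2 0 0 0], max=2
Drop 2: S rot1 at col 1 lands with bottom-row=2; cleared 0 line(s) (total 0); column heights now [0 5 4 2 0 0 0], max=5
Drop 3: I rot0 at col 0 lands with bottom-row=5; cleared 0 line(s) (total 0); column heights now [6 6 6 6 0 0 0], max=6

Answer: 6 6 6 6 0 0 0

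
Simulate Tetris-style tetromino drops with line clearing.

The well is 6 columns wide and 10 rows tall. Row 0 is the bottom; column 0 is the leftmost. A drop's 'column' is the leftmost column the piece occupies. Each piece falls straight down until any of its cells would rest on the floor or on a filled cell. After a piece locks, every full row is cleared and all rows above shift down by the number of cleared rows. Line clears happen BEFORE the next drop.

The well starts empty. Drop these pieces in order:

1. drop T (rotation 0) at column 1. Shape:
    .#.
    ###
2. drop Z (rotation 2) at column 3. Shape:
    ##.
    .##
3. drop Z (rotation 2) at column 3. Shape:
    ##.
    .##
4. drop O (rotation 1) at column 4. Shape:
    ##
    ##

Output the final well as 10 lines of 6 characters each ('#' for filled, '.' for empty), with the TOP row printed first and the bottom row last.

Answer: ......
......
......
......
....##
....##
...##.
....##
..###.
.#####

Derivation:
Drop 1: T rot0 at col 1 lands with bottom-row=0; cleared 0 line(s) (total 0); column heights now [0 1 2 1 0 0], max=2
Drop 2: Z rot2 at col 3 lands with bottom-row=0; cleared 0 line(s) (total 0); column heights now [0 1 2 2 2 1], max=2
Drop 3: Z rot2 at col 3 lands with bottom-row=2; cleared 0 line(s) (total 0); column heights now [0 1 2 4 4 3], max=4
Drop 4: O rot1 at col 4 lands with bottom-row=4; cleared 0 line(s) (total 0); column heights now [0 1 2 4 6 6], max=6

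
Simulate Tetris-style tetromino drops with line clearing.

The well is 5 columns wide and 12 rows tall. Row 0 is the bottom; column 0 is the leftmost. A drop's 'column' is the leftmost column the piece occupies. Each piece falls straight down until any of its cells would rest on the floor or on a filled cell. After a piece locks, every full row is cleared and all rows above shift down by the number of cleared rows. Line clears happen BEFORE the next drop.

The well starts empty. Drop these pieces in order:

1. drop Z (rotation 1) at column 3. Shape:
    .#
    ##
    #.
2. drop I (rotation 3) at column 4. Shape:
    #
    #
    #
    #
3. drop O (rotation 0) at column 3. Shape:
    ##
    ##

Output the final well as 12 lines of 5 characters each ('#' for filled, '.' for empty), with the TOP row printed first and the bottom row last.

Answer: .....
.....
.....
...##
...##
....#
....#
....#
....#
....#
...##
...#.

Derivation:
Drop 1: Z rot1 at col 3 lands with bottom-row=0; cleared 0 line(s) (total 0); column heights now [0 0 0 2 3], max=3
Drop 2: I rot3 at col 4 lands with bottom-row=3; cleared 0 line(s) (total 0); column heights now [0 0 0 2 7], max=7
Drop 3: O rot0 at col 3 lands with bottom-row=7; cleared 0 line(s) (total 0); column heights now [0 0 0 9 9], max=9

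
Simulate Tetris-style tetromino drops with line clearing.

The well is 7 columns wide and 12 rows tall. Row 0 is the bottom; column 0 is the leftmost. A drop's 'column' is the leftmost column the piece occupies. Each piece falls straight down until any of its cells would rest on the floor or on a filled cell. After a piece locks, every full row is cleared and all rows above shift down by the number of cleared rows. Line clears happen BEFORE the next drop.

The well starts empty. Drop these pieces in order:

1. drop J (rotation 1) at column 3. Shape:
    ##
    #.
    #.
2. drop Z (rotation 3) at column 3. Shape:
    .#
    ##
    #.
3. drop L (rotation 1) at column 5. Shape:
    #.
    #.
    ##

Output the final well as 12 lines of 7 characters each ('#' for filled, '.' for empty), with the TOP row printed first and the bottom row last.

Answer: .......
.......
.......
.......
.......
.......
....#..
...##..
...#...
...###.
...#.#.
...#.##

Derivation:
Drop 1: J rot1 at col 3 lands with bottom-row=0; cleared 0 line(s) (total 0); column heights now [0 0 0 3 3 0 0], max=3
Drop 2: Z rot3 at col 3 lands with bottom-row=3; cleared 0 line(s) (total 0); column heights now [0 0 0 5 6 0 0], max=6
Drop 3: L rot1 at col 5 lands with bottom-row=0; cleared 0 line(s) (total 0); column heights now [0 0 0 5 6 3 1], max=6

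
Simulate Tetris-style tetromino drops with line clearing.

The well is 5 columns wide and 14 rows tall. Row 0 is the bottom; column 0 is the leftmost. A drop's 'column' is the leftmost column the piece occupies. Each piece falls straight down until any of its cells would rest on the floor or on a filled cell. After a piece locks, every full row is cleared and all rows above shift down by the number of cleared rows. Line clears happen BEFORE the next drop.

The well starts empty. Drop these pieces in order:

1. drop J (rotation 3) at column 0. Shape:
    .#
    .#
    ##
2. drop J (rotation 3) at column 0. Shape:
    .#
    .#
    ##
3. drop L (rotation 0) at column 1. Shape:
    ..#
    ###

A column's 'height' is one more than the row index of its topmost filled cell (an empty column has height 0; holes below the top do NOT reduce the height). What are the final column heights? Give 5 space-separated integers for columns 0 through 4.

Drop 1: J rot3 at col 0 lands with bottom-row=0; cleared 0 line(s) (total 0); column heights now [1 3 0 0 0], max=3
Drop 2: J rot3 at col 0 lands with bottom-row=3; cleared 0 line(s) (total 0); column heights now [4 6 0 0 0], max=6
Drop 3: L rot0 at col 1 lands with bottom-row=6; cleared 0 line(s) (total 0); column heights now [4 7 7 8 0], max=8

Answer: 4 7 7 8 0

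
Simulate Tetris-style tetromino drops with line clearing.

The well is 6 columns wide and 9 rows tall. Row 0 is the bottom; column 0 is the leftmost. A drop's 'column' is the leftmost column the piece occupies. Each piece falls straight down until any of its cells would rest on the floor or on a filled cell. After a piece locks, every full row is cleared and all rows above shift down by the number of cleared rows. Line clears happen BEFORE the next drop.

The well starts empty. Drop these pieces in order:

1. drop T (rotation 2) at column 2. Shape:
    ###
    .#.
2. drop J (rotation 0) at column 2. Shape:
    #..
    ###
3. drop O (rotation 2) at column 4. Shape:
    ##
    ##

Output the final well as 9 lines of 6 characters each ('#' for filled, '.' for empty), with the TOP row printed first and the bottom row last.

Answer: ......
......
......
......
....##
..#.##
..###.
..###.
...#..

Derivation:
Drop 1: T rot2 at col 2 lands with bottom-row=0; cleared 0 line(s) (total 0); column heights now [0 0 2 2 2 0], max=2
Drop 2: J rot0 at col 2 lands with bottom-row=2; cleared 0 line(s) (total 0); column heights now [0 0 4 3 3 0], max=4
Drop 3: O rot2 at col 4 lands with bottom-row=3; cleared 0 line(s) (total 0); column heights now [0 0 4 3 5 5], max=5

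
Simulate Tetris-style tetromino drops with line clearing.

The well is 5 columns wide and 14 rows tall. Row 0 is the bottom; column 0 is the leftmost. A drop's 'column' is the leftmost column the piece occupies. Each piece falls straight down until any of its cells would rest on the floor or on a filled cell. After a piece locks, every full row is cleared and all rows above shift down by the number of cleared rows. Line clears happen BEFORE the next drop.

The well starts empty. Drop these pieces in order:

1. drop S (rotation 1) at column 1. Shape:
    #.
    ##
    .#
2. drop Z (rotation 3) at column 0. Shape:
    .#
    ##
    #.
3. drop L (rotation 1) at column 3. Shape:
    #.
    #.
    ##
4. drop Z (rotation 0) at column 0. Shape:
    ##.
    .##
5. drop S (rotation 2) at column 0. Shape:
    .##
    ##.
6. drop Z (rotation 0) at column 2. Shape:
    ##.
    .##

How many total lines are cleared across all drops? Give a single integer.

Answer: 0

Derivation:
Drop 1: S rot1 at col 1 lands with bottom-row=0; cleared 0 line(s) (total 0); column heights now [0 3 2 0 0], max=3
Drop 2: Z rot3 at col 0 lands with bottom-row=2; cleared 0 line(s) (total 0); column heights now [4 5 2 0 0], max=5
Drop 3: L rot1 at col 3 lands with bottom-row=0; cleared 0 line(s) (total 0); column heights now [4 5 2 3 1], max=5
Drop 4: Z rot0 at col 0 lands with bottom-row=5; cleared 0 line(s) (total 0); column heights now [7 7 6 3 1], max=7
Drop 5: S rot2 at col 0 lands with bottom-row=7; cleared 0 line(s) (total 0); column heights now [8 9 9 3 1], max=9
Drop 6: Z rot0 at col 2 lands with bottom-row=8; cleared 0 line(s) (total 0); column heights now [8 9 10 10 9], max=10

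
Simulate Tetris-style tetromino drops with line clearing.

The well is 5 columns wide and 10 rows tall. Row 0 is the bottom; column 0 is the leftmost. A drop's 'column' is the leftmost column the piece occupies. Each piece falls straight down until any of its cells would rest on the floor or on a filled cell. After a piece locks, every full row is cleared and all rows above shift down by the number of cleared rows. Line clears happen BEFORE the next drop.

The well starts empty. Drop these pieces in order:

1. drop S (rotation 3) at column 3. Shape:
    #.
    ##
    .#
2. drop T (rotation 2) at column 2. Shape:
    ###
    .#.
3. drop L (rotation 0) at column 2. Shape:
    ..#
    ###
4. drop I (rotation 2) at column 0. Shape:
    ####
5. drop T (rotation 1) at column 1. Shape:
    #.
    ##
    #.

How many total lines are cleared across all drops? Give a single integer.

Answer: 1

Derivation:
Drop 1: S rot3 at col 3 lands with bottom-row=0; cleared 0 line(s) (total 0); column heights now [0 0 0 3 2], max=3
Drop 2: T rot2 at col 2 lands with bottom-row=3; cleared 0 line(s) (total 0); column heights now [0 0 5 5 5], max=5
Drop 3: L rot0 at col 2 lands with bottom-row=5; cleared 0 line(s) (total 0); column heights now [0 0 6 6 7], max=7
Drop 4: I rot2 at col 0 lands with bottom-row=6; cleared 1 line(s) (total 1); column heights now [0 0 6 6 6], max=6
Drop 5: T rot1 at col 1 lands with bottom-row=5; cleared 0 line(s) (total 1); column heights now [0 8 7 6 6], max=8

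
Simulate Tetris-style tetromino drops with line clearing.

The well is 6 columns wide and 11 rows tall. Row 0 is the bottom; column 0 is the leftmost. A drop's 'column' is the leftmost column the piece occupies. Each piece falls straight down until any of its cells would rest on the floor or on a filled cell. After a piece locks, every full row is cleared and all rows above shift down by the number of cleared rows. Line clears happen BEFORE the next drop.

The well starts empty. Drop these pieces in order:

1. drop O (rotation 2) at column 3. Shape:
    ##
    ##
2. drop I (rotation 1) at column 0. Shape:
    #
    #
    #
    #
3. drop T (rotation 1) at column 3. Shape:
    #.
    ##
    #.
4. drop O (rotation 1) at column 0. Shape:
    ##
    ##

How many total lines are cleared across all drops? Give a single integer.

Drop 1: O rot2 at col 3 lands with bottom-row=0; cleared 0 line(s) (total 0); column heights now [0 0 0 2 2 0], max=2
Drop 2: I rot1 at col 0 lands with bottom-row=0; cleared 0 line(s) (total 0); column heights now [4 0 0 2 2 0], max=4
Drop 3: T rot1 at col 3 lands with bottom-row=2; cleared 0 line(s) (total 0); column heights now [4 0 0 5 4 0], max=5
Drop 4: O rot1 at col 0 lands with bottom-row=4; cleared 0 line(s) (total 0); column heights now [6 6 0 5 4 0], max=6

Answer: 0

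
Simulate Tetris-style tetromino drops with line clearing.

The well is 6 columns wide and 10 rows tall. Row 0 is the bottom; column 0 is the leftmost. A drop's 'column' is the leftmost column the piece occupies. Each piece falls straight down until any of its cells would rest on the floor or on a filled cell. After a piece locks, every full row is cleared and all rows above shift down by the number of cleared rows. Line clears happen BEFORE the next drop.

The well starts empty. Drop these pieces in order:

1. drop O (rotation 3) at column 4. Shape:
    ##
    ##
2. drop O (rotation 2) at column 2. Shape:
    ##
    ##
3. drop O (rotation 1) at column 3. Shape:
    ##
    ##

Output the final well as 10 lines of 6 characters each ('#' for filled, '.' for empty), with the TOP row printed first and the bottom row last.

Answer: ......
......
......
......
......
......
...##.
...##.
..####
..####

Derivation:
Drop 1: O rot3 at col 4 lands with bottom-row=0; cleared 0 line(s) (total 0); column heights now [0 0 0 0 2 2], max=2
Drop 2: O rot2 at col 2 lands with bottom-row=0; cleared 0 line(s) (total 0); column heights now [0 0 2 2 2 2], max=2
Drop 3: O rot1 at col 3 lands with bottom-row=2; cleared 0 line(s) (total 0); column heights now [0 0 2 4 4 2], max=4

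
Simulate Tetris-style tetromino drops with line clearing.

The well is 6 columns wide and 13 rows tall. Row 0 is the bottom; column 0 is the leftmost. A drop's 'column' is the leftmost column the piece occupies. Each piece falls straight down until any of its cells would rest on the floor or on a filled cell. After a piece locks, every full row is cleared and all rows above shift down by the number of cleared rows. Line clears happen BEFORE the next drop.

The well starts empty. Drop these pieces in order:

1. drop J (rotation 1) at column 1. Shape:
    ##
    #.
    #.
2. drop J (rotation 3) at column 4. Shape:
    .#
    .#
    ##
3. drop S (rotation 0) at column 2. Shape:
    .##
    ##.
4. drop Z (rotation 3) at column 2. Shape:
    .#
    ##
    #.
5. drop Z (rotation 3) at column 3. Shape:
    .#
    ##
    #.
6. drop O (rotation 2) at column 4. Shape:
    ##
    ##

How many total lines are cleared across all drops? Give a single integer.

Answer: 0

Derivation:
Drop 1: J rot1 at col 1 lands with bottom-row=0; cleared 0 line(s) (total 0); column heights now [0 3 3 0 0 0], max=3
Drop 2: J rot3 at col 4 lands with bottom-row=0; cleared 0 line(s) (total 0); column heights now [0 3 3 0 1 3], max=3
Drop 3: S rot0 at col 2 lands with bottom-row=3; cleared 0 line(s) (total 0); column heights now [0 3 4 5 5 3], max=5
Drop 4: Z rot3 at col 2 lands with bottom-row=4; cleared 0 line(s) (total 0); column heights now [0 3 6 7 5 3], max=7
Drop 5: Z rot3 at col 3 lands with bottom-row=7; cleared 0 line(s) (total 0); column heights now [0 3 6 9 10 3], max=10
Drop 6: O rot2 at col 4 lands with bottom-row=10; cleared 0 line(s) (total 0); column heights now [0 3 6 9 12 12], max=12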